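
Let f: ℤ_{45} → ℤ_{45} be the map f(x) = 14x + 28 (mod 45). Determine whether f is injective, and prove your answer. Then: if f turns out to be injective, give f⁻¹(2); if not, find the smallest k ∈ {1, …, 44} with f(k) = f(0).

By definition, f is injective if f(x_1) = f(x_2) implies x_1 = x_2.
If f(x_1) = f(x_2), then 14x_1 ≡ 14x_2 (mod 45). Because gcd(14, 45) = 1, we may cancel 14 to get x_1 ≡ x_2 (mod 45).
Therefore f is injective.
We now compute 14⁻¹ mod 45 explicitly. Euclid's algorithm: 45 = 3·14 + 3, 14 = 4·3 + 2, 3 = 1·2 + 1; back-substituting gives 1 = 29·14 − 9·45, so 14⁻¹ ≡ 29 (mod 45).
Since f is injective, we compute f⁻¹(2): solve 14x + 28 ≡ 2 (mod 45), i.e. 14x ≡ 19 (mod 45).
Multiplying by 14⁻¹ = 29 gives x ≡ 29·19 = 551 = 12·45 + 11 ≡ 11 (mod 45).
Check: f(11) = 14·11 + 28 = 182 = 4·45 + 2 ≡ 2 (mod 45).

11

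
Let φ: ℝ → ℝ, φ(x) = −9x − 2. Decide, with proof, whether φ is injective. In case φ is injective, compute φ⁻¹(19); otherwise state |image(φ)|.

-7/3

Suppose φ(u) = φ(v). Then −9u − 2 = −9v − 2, therefore −9u = −9v, hence u = v.
Thus φ is injective.
Since φ is injective, we compute φ⁻¹(19) = (19 + 2)/(−9) = −7/3.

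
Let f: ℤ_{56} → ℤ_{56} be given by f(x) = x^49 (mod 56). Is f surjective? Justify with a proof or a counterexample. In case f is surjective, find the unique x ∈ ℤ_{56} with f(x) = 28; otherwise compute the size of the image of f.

35

f(0) = 0^49 = 0.
f(14): Repeated squaring mod 56: 14^1 ≡ 14, 14^2 ≡ 14² = 196 ≡ 28, 14^4 ≡ 28² = 784 ≡ 0, 14^8 ≡ 0² = 0, 14^16 ≡ 0² = 0, 14^32 ≡ 0² = 0. Since 49 = 32 + 16 + 1, 14^49 ≡ 0·0·14: 0·0 = 0, then 0·14 = 0. So 14^49 ≡ 0 (mod 56).
So f(0) = f(14) = 0 while 0 ≠ 14, so f is not injective.
A non-injective map from the 56-element set ℤ_{56} to itself takes at most 55 distinct values, so it cannot be surjective. So f is not surjective.
Since f is not surjective, we determine |image(f)|. Computing x^49 mod 56 for each x (by repeated squaring, reducing mod 56 at every step), the values f(0), f(1), …, f(55) are: 0, 1, 16, 3, 32, 5, 48, 7, 8, 9, 24, 11, 40, 13, 0, 15, 16, 17, 32, 19, 48, 21, 8, 23, 24, 25, 40, 27, 0, 29, 16, 31, 32, 33, 48, 35, 8, 37, 24, 39, 40, 41, 0, 43, 16, 45, 32, 47, 48, 49, 8, 51, 24, 53, 40, 55.
The distinct values are {0, 1, 3, 5, 7, 8, 9, 11, 13, 15, 16, 17, 19, 21, 23, 24, 25, 27, 29, 31, 32, 33, 35, 37, 39, 40, 41, 43, 45, 47, 48, 49, 51, 53, 55}; there are 35 of them.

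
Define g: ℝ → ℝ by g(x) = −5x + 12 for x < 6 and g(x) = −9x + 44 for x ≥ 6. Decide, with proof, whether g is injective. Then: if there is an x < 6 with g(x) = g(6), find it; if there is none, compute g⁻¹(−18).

Both pieces are strictly decreasing (slopes −5 and −9), so each is injective on its own interval.
The left piece maps (−∞, 6) onto (−18, ∞); the right piece maps [6, ∞) onto (−∞, −10].
These images overlap. In particular g(6) = −10 (right piece), and solving −5x + 12 = −10 on the left piece gives x = 22/5 < 6.
So g(22/5) = g(6) with 22/5 ≠ 6, and g is not injective. This x = 22/5 is the requested value below 6.

22/5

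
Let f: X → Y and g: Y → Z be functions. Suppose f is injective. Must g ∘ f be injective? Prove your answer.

No. Take X = Y = Z = {1, 2}, f = identity (injective), and g(x) = 1 for every x.
Then (g ∘ f)(1) = 1 = (g ∘ f)(2) with 1 ≠ 2, so g ∘ f is not injective.

not injective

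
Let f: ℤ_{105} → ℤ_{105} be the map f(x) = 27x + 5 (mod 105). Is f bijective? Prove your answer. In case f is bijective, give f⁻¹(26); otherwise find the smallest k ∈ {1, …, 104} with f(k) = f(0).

Recall that f is injective when f(s) = f(t) forces s = t.
We have gcd(27, 105) = 3 > 1. Taking s = 0 and t = 35: f(0) = 5 and f(35) = 27·35 + 5 = 950 ≡ 5 (mod 105).
So f(0) = f(35) while 0 ≠ 35, hence f is not injective, hence not bijective.
Since f is not bijective, we find the least positive k with f(k) = f(0): this means 27k ≡ 0 (mod 105), i.e. 105 ∣ 27k. Since gcd(27, 105) = 3, dividing through by 3 this holds exactly when 35 ∣ 9k, and as gcd(9, 35) = 1, exactly when 35 ∣ k.
The smallest positive such k is 35.

35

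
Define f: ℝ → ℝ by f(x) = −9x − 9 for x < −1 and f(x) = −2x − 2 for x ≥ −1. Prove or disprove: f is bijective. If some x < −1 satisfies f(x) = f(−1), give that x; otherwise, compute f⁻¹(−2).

Both pieces are strictly decreasing (slopes −9 and −2), so each is injective on its own interval.
The left piece maps (−∞, −1) onto (0, ∞); the right piece maps [−1, ∞) onto (−∞, 0].
Since 0 = 0, the images partition ℝ: f is injective and surjective, hence bijective.
Because the two images are disjoint, no x < −1 has f(x) = f(−1), so we compute f⁻¹(−2): −2 lies in (−∞, 0], so solve −2x − 2 = −2: x = (−2 + 2)/(−2) = 0.

0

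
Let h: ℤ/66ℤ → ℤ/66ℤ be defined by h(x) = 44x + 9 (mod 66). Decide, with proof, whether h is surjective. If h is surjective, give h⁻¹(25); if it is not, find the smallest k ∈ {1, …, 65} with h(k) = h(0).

3

Since gcd(44, 66) = 22, we have 44x ≡ 0 (mod 22) for all x, so h(x) ≡ 9 (mod 22).
But 0 ≢ 9 (mod 22), so 0 ∈ ℤ/66ℤ has no preimage. Hence h is not surjective.
Since h is not surjective, we find the least positive k with h(k) = h(0): this means 44k ≡ 0 (mod 66), i.e. 66 ∣ 44k. Since gcd(44, 66) = 22, dividing through by 22 this holds exactly when 3 ∣ 2k, and as gcd(2, 3) = 1, exactly when 3 ∣ k.
The smallest positive such k is 3.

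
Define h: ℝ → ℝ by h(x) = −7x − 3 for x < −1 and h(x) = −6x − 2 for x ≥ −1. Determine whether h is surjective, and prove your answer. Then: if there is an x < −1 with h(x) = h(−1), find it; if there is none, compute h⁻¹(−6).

2/3

Both pieces are strictly decreasing (slopes −7 and −6), so each is injective on its own interval.
The left piece maps (−∞, −1) onto (4, ∞); the right piece maps [−1, ∞) onto (−∞, 4].
These images together cover ℝ, so h is surjective.
Because the two images are disjoint, no x < −1 has h(x) = h(−1), so we compute h⁻¹(−6): −6 lies in (−∞, 4], so solve −6x − 2 = −6: x = (−6 + 2)/(−6) = 2/3.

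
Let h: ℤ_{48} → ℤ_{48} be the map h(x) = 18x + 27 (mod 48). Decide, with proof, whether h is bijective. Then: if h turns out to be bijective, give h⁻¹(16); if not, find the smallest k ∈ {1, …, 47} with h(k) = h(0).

8

We have gcd(18, 48) = 6 > 1. Taking u = 0 and v = 8: h(0) = 27 and h(8) = 18·8 + 27 = 171 ≡ 27 (mod 48).
So h(0) = h(8) while 0 ≠ 8, hence h is not injective, hence not bijective.
Since h is not bijective, we find the least positive k with h(k) = h(0): this means 18k ≡ 0 (mod 48), i.e. 48 ∣ 18k. Since gcd(18, 48) = 6, dividing through by 6 this holds exactly when 8 ∣ 3k, and as gcd(3, 8) = 1, exactly when 8 ∣ k.
The smallest positive such k is 8.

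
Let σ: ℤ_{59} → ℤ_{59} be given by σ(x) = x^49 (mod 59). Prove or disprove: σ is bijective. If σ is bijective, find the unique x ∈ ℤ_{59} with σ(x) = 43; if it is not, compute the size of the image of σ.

Since 59 is prime, the nonzero elements of ℤ_{59} form a cyclic group of order 58.
As gcd(49, 58) = 1, raising to the 49th power is a bijection on this group: if s^49 ≡ t^49 then (st^{−1})^49 = 1, and the only element of order dividing gcd(49, 58) = 1 is 1, so s = t.
With σ(0) = 0 this makes σ injective on all of ℤ_{59}, hence bijective (finite equal-size domain and codomain). In particular σ is bijective.
Since σ is bijective, we find the preimage of 43. The inverse of x ↦ x^49 on (ℤ_{59})^× is x ↦ x^45, because 49·45 = 2205 = 38·58 + 1 ≡ 1 (mod 58) and x^{58} = 1 for x ≠ 0 (Fermat). So σ⁻¹(43) = 43^45 mod 59.
Repeated squaring mod 59: 43^1 ≡ 43, 43^2 ≡ 43² = 1849 ≡ 20, 43^4 ≡ 20² = 400 ≡ 46, 43^8 ≡ 46² = 2116 ≡ 51, 43^16 ≡ 51² = 2601 ≡ 5, 43^32 ≡ 5² = 25. Since 45 = 32 + 8 + 4 + 1, 43^45 ≡ 25·51·46·43: 25·51 = 1275 ≡ 36, then 36·46 = 1656 ≡ 4, then 4·43 = 172 ≡ 54. So 43^45 ≡ 54 (mod 59).
Hence σ⁻¹(43) = 54.

54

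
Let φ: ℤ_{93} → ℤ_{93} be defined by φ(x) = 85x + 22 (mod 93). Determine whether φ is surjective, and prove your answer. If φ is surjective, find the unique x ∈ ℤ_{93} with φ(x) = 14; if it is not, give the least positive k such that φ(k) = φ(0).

1

Recall that φ is surjective if every y in the codomain equals φ(x) for some x in the domain.
Since gcd(85, 93) = 1, 85 is invertible modulo 93. Euclid's algorithm: 93 = 1·85 + 8, 85 = 10·8 + 5, 8 = 1·5 + 3, 5 = 1·3 + 2, 3 = 1·2 + 1; back-substituting gives 1 = 58·85 − 53·93, so 85⁻¹ ≡ 58 (mod 93).
For any y ∈ ℤ_{93}, x = 58(y − 22) mod 93 satisfies φ(x) = 85·58(y − 22) + 22 ≡ y (since 85·58 ≡ 1 mod 93). So every y has a preimage.
Thus φ is surjective.
Since φ is surjective, we find φ⁻¹(14): we need 85x ≡ 14 − 22 ≡ 85 (mod 93). Using 85⁻¹ = 58: x ≡ 58·85 = 4930 = 53·93 + 1, so x = 1.
Check: φ(1) = 85·1 + 22 = 107 = 1·93 + 14 ≡ 14 (mod 93).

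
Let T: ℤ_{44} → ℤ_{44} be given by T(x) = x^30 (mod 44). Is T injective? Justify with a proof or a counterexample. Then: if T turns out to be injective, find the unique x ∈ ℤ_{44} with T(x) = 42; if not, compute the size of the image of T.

T(1) = 1^30 = 1.
T(3): Repeated squaring mod 44: 3^1 ≡ 3, 3^2 ≡ 3² = 9, 3^4 ≡ 9² = 81 ≡ 37, 3^8 ≡ 37² = 1369 ≡ 5, 3^16 ≡ 5² = 25. Since 30 = 16 + 8 + 4 + 2, 3^30 ≡ 25·5·37·9: 25·5 = 125 ≡ 37, then 37·37 = 1369 ≡ 5, then 5·9 = 45 ≡ 1. So 3^30 ≡ 1 (mod 44).
So T(1) = T(3) = 1 while 1 ≠ 3, so T is not injective.
Since T is not injective, we determine |image(T)|. Computing x^30 mod 44 for each x (by repeated squaring, reducing mod 44 at every step), the values T(0), T(1), …, T(43) are: 0, 1, 12, 1, 12, 1, 12, 1, 12, 1, 12, 33, 12, 1, 12, 1, 12, 1, 12, 1, 12, 1, 0, 1, 12, 1, 12, 1, 12, 1, 12, 1, 12, 33, 12, 1, 12, 1, 12, 1, 12, 1, 12, 1.
The distinct values are {0, 1, 12, 33}; there are 4 of them.

4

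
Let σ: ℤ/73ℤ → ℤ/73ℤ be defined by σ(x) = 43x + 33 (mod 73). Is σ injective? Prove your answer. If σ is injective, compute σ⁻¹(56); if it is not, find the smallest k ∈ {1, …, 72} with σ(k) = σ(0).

Suppose σ(x_1) = σ(x_2) in ℤ/73ℤ. Then 43x_1 + 33 ≡ 43x_2 + 33 (mod 73), therefore 43(x_1 − x_2) ≡ 0 (mod 73).
Since gcd(43, 73) = 1, 43 is invertible modulo 73, so x_1 − x_2 ≡ 0 (mod 73), i.e. x_1 = x_2.
Therefore σ is injective.
We now compute 43⁻¹ mod 73 explicitly. Euclid's algorithm: 73 = 1·43 + 30, 43 = 1·30 + 13, 30 = 2·13 + 4, 13 = 3·4 + 1; back-substituting gives 1 = 17·43 − 10·73, so 43⁻¹ ≡ 17 (mod 73).
Since σ is injective, we compute σ⁻¹(56): solve 43x + 33 ≡ 56 (mod 73), i.e. 43x ≡ 23 (mod 73).
Multiplying by 43⁻¹ = 17 gives x ≡ 17·23 = 391 = 5·73 + 26 ≡ 26 (mod 73).
Check: σ(26) = 43·26 + 33 = 1151 = 15·73 + 56 ≡ 56 (mod 73).

26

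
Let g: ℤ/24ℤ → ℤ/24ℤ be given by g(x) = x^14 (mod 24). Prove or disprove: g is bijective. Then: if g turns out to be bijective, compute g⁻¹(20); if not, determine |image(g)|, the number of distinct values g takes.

4

g(2): Repeated squaring mod 24: 2^1 ≡ 2, 2^2 ≡ 2² = 4, 2^4 ≡ 4² = 16, 2^8 ≡ 16² = 256 ≡ 16. Since 14 = 8 + 4 + 2, 2^14 ≡ 16·16·4: 16·16 = 256 ≡ 16, then 16·4 = 64 ≡ 16. So 2^14 ≡ 16 (mod 24).
g(4): Repeated squaring mod 24: 4^1 ≡ 4, 4^2 ≡ 4² = 16, 4^4 ≡ 16² = 256 ≡ 16, 4^8 ≡ 16² = 256 ≡ 16. Since 14 = 8 + 4 + 2, 4^14 ≡ 16·16·16: 16·16 = 256 ≡ 16, then 16·16 = 256 ≡ 16. So 4^14 ≡ 16 (mod 24).
So g(2) = g(4) = 16 while 2 ≠ 4, so g is not injective, hence not bijective.
Since g is not bijective, we determine |image(g)|. Computing x^14 mod 24 for each x (by repeated squaring, reducing mod 24 at every step), the values g(0), g(1), …, g(23) are: 0, 1, 16, 9, 16, 1, 0, 1, 16, 9, 16, 1, 0, 1, 16, 9, 16, 1, 0, 1, 16, 9, 16, 1.
The distinct values are {0, 1, 9, 16}; there are 4 of them.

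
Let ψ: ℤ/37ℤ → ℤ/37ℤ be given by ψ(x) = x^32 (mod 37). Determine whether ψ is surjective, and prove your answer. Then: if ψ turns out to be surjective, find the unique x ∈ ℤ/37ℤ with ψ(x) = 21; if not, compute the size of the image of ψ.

10

ψ(1) = 1^32 = 1.
ψ(6): Repeated squaring mod 37: 6^1 ≡ 6, 6^2 ≡ 6² = 36, 6^4 ≡ 36² = 1296 ≡ 1, 6^8 ≡ 1² = 1, 6^16 ≡ 1² = 1, 6^32 ≡ 1² = 1. So 6^32 ≡ 1 (mod 37).
So ψ(1) = ψ(6) = 1 while 1 ≠ 6, so ψ is not injective.
A non-injective map from the 37-element set ℤ/37ℤ to itself takes at most 36 distinct values, so it cannot be surjective. Thus ψ is not surjective.
Since ψ is not surjective, we determine |image(ψ)|. Computing x^32 mod 37 for each x (by repeated squaring, reducing mod 37 at every step), the values ψ(0), ψ(1), …, ψ(36) are: 0, 1, 7, 16, 12, 9, 1, 9, 10, 34, 26, 10, 7, 12, 26, 33, 33, 34, 16, 16, 34, 33, 33, 26, 12, 7, 10, 26, 34, 10, 9, 1, 9, 12, 16, 7, 1.
The distinct values are {0, 1, 7, 9, 10, 12, 16, 26, 33, 34}; there are 10 of them.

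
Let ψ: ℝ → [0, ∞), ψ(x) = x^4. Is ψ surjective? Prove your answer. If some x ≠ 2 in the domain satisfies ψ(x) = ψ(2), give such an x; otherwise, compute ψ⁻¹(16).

For any y ∈ [0, ∞), x = y^{1/4} ∈ ℝ satisfies x^4 = y, so ψ is surjective.
For the follow-up, such an x exists: taking x = −2 ∈ ℝ gives ψ(−2) = 16 = ψ(2) with −2 ≠ 2.

-2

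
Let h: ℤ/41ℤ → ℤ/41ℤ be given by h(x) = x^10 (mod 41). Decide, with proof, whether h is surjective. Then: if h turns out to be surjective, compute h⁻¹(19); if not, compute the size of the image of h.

h(1) = 1^10 = 1.
h(4): Repeated squaring mod 41: 4^1 ≡ 4, 4^2 ≡ 4² = 16, 4^4 ≡ 16² = 256 ≡ 10, 4^8 ≡ 10² = 100 ≡ 18. Since 10 = 8 + 2, 4^10 ≡ 18·16: 18·16 = 288 ≡ 1. So 4^10 ≡ 1 (mod 41).
So h(1) = h(4) = 1 while 1 ≠ 4, so h is not injective.
A non-injective map from the 41-element set ℤ/41ℤ to itself takes at most 40 distinct values, so it cannot be surjective. Hence h is not surjective.
Since h is not surjective, we determine |image(h)|. Computing x^10 mod 41 for each x (by repeated squaring, reducing mod 41 at every step), the values h(0), h(1), …, h(40) are: 0, 1, 40, 9, 1, 40, 32, 9, 40, 40, 1, 9, 9, 9, 32, 32, 1, 32, 1, 32, 40, 40, 32, 1, 32, 1, 32, 32, 9, 9, 9, 1, 40, 40, 9, 32, 40, 1, 9, 40, 1.
The distinct values are {0, 1, 9, 32, 40}; there are 5 of them.

5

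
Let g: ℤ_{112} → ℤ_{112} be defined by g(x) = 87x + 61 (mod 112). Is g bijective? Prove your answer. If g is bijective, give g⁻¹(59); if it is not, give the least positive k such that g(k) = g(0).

18

If g(s) = g(t), then 87s ≡ 87t (mod 112). Because gcd(87, 112) = 1, we may cancel 87 to get s ≡ t (mod 112).
We now compute 87⁻¹ mod 112 explicitly. Euclid's algorithm: 112 = 1·87 + 25, 87 = 3·25 + 12, 25 = 2·12 + 1; back-substituting gives 1 = 103·87 − 80·112, so 87⁻¹ ≡ 103 (mod 112).
Then y ↦ 103(y − 61) is a two-sided inverse to g, so every y ∈ ℤ_{112} has a preimage.
So g is bijective.
Since g is bijective, we compute g⁻¹(59): solve 87x + 61 ≡ 59 (mod 112), i.e. 87x ≡ 110 (mod 112).
Multiplying by 87⁻¹ = 103 gives x ≡ 103·110 = 11330 = 101·112 + 18 ≡ 18 (mod 112).
Check: g(18) = 87·18 + 61 = 1627 = 14·112 + 59 ≡ 59 (mod 112).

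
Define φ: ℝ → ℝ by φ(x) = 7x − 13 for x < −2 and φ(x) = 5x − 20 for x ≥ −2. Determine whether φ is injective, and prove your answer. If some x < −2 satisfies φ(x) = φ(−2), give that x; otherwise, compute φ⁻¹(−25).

Both pieces are strictly increasing (slopes 7 and 5), so each is injective on its own interval.
The left piece maps (−∞, −2) onto (−∞, −27); the right piece maps [−2, ∞) onto [−30, ∞).
These images overlap. In particular φ(−2) = −30 (right piece), and solving 7x − 13 = −30 on the left piece gives x = −17/7 < −2.
So φ(−17/7) = φ(−2) with −17/7 ≠ −2, and φ is not injective. This x = −17/7 is the requested value below −2.

-17/7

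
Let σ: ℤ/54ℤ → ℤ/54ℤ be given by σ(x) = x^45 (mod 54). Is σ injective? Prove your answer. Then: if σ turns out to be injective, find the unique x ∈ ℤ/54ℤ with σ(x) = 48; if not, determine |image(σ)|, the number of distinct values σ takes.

σ(0) = 0^45 = 0.
σ(6): Repeated squaring mod 54: 6^1 ≡ 6, 6^2 ≡ 6² = 36, 6^4 ≡ 36² = 1296 ≡ 0, 6^8 ≡ 0² = 0, 6^16 ≡ 0² = 0, 6^32 ≡ 0² = 0. Since 45 = 32 + 8 + 4 + 1, 6^45 ≡ 0·0·0·6: 0·0 = 0, then 0·0 = 0, then 0·6 = 0. So 6^45 ≡ 0 (mod 54).
So σ(0) = σ(6) = 0 while 0 ≠ 6, hence σ is not injective.
Since σ is not injective, we determine |image(σ)|. Computing x^45 mod 54 for each x (by repeated squaring, reducing mod 54 at every step), the values σ(0), σ(1), …, σ(53) are: 0, 1, 26, 27, 28, 53, 0, 1, 26, 27, 28, 53, 0, 1, 26, 27, 28, 53, 0, 1, 26, 27, 28, 53, 0, 1, 26, 27, 28, 53, 0, 1, 26, 27, 28, 53, 0, 1, 26, 27, 28, 53, 0, 1, 26, 27, 28, 53, 0, 1, 26, 27, 28, 53.
The distinct values are {0, 1, 26, 27, 28, 53}; there are 6 of them.

6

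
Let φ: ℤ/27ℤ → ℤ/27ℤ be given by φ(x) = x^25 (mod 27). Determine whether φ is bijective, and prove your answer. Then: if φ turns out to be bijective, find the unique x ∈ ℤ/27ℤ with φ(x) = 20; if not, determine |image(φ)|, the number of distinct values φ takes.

19

φ(0) = 0^25 = 0.
φ(3): Repeated squaring mod 27: 3^1 ≡ 3, 3^2 ≡ 3² = 9, 3^4 ≡ 9² = 81 ≡ 0, 3^8 ≡ 0² = 0, 3^16 ≡ 0² = 0. Since 25 = 16 + 8 + 1, 3^25 ≡ 0·0·3: 0·0 = 0, then 0·3 = 0. So 3^25 ≡ 0 (mod 27).
So φ(0) = φ(3) = 0 while 0 ≠ 3, thus φ is not injective, hence not bijective.
Since φ is not bijective, we determine |image(φ)|. Computing x^25 mod 27 for each x (by repeated squaring, reducing mod 27 at every step), the values φ(0), φ(1), …, φ(26) are: 0, 1, 20, 0, 22, 14, 0, 16, 8, 0, 10, 2, 0, 4, 23, 0, 25, 17, 0, 19, 11, 0, 13, 5, 0, 7, 26.
The distinct values are {0, 1, 2, 4, 5, 7, 8, 10, 11, 13, 14, 16, 17, 19, 20, 22, 23, 25, 26}; there are 19 of them.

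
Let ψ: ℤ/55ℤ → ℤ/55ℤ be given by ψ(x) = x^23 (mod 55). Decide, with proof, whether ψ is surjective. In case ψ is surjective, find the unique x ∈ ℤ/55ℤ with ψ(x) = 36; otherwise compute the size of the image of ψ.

31

Computing x^23 mod 55 for each x (by repeated squaring, reducing mod 55 at every step), the values ψ(0), ψ(1), …, ψ(54) are: 0, 1, 8, 27, 9, 15, 51, 13, 17, 14, 10, 11, 23, 52, 49, 20, 26, 18, 2, 39, 25, 21, 33, 12, 19, 5, 31, 48, 7, 24, 50, 36, 43, 22, 34, 30, 16, 53, 37, 29, 35, 6, 3, 32, 44, 45, 41, 38, 42, 4, 40, 46, 28, 47, 54.
Every element of ℤ/55ℤ appears exactly once in this list, so ψ is a bijection, and in particular surjective.
Since ψ is surjective, we read off the preimage of 36 from the same table: ψ(31) = 36, so ψ⁻¹(36) = 31.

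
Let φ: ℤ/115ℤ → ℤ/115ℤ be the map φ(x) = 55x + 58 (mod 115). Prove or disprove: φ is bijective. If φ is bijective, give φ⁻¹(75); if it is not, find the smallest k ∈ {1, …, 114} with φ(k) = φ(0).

Recall: φ is injective if φ(s) = φ(t) implies s = t.
We have gcd(55, 115) = 5 > 1. Taking s = 0 and t = 23: φ(0) = 58 and φ(23) = 55·23 + 58 = 1323 ≡ 58 (mod 115).
So φ(0) = φ(23) while 0 ≠ 23, therefore φ is not injective, hence not bijective.
Since φ is not bijective, we find the least positive k with φ(k) = φ(0): this means 55k ≡ 0 (mod 115), i.e. 115 ∣ 55k. Since gcd(55, 115) = 5, dividing through by 5 this holds exactly when 23 ∣ 11k, and as gcd(11, 23) = 1, exactly when 23 ∣ k.
The smallest positive such k is 23.

23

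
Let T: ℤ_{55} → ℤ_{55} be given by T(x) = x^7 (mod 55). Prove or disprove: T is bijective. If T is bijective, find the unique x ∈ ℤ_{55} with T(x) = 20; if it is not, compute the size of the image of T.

25

Computing x^7 mod 55 for each x (by repeated squaring, reducing mod 55 at every step), the values T(0), T(1), …, T(54) are: 0, 1, 18, 42, 49, 25, 41, 28, 2, 4, 10, 11, 23, 7, 9, 5, 36, 8, 17, 24, 15, 21, 33, 12, 29, 20, 16, 3, 52, 39, 35, 26, 43, 22, 34, 40, 31, 38, 47, 19, 50, 46, 48, 32, 44, 45, 51, 53, 27, 14, 30, 6, 13, 37, 54.
Every element of ℤ_{55} appears exactly once in this list, so T is a bijection, and in particular bijective.
Since T is bijective, we read off the preimage of 20 from the same table: T(25) = 20, so T⁻¹(20) = 25.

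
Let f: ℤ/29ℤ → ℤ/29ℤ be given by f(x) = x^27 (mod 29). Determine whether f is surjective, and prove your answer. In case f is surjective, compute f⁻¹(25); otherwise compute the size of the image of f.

Since 29 is prime, the nonzero elements of ℤ/29ℤ form a cyclic group of order 28.
As gcd(27, 28) = 1, raising to the 27th power is a bijection on this group: if a^27 ≡ b^27 then (ab^{−1})^27 = 1, and the only element of order dividing gcd(27, 28) = 1 is 1, so a = b.
With f(0) = 0 this makes f injective on all of ℤ/29ℤ, hence bijective (finite equal-size domain and codomain). In particular f is surjective.
Since f is surjective, we find the preimage of 25. The inverse of x ↦ x^27 on (ℤ/29ℤ)^× is x ↦ x^27, because 27·27 = 729 = 26·28 + 1 ≡ 1 (mod 28) and x^{28} = 1 for x ≠ 0 (Fermat). So f⁻¹(25) = 25^27 mod 29.
Repeated squaring mod 29: 25^1 ≡ 25, 25^2 ≡ 25² = 625 ≡ 16, 25^4 ≡ 16² = 256 ≡ 24, 25^8 ≡ 24² = 576 ≡ 25, 25^16 ≡ 25² = 625 ≡ 16. Since 27 = 16 + 8 + 2 + 1, 25^27 ≡ 16·25·16·25: 16·25 = 400 ≡ 23, then 23·16 = 368 ≡ 20, then 20·25 = 500 ≡ 7. So 25^27 ≡ 7 (mod 29).
Hence f⁻¹(25) = 7.

7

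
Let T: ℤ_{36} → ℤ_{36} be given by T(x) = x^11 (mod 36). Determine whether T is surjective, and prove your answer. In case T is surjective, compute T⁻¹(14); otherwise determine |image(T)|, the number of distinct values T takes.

T(0) = 0^11 = 0.
T(6): Repeated squaring mod 36: 6^1 ≡ 6, 6^2 ≡ 6² = 36 ≡ 0, 6^4 ≡ 0² = 0, 6^8 ≡ 0² = 0. Since 11 = 8 + 2 + 1, 6^11 ≡ 0·0·6: 0·0 = 0, then 0·6 = 0. So 6^11 ≡ 0 (mod 36).
So T(0) = T(6) = 0 while 0 ≠ 6, therefore T is not injective.
A non-injective map from the 36-element set ℤ_{36} to itself takes at most 35 distinct values, so it cannot be surjective. Thus T is not surjective.
Since T is not surjective, we determine |image(T)|. Computing x^11 mod 36 for each x (by repeated squaring, reducing mod 36 at every step), the values T(0), T(1), …, T(35) are: 0, 1, 32, 27, 16, 29, 0, 31, 8, 9, 28, 23, 0, 25, 20, 27, 4, 17, 0, 19, 32, 9, 16, 11, 0, 13, 8, 27, 28, 5, 0, 7, 20, 9, 4, 35.
The distinct values are {0, 1, 4, 5, 7, 8, 9, 11, 13, 16, 17, 19, 20, 23, 25, 27, 28, 29, 31, 32, 35}; there are 21 of them.

21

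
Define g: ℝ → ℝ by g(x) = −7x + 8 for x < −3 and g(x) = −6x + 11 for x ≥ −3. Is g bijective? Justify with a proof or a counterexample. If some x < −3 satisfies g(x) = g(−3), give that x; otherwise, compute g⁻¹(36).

-4

Both pieces are strictly decreasing (slopes −7 and −6), so each is injective on its own interval.
The left piece maps (−∞, −3) onto (29, ∞); the right piece maps [−3, ∞) onto (−∞, 29].
Since 29 = 29, the images partition ℝ: g is injective and surjective, hence bijective.
Because the two images are disjoint, no x < −3 has g(x) = g(−3), so we compute g⁻¹(36): 36 lies in (29, ∞), so solve −7x + 8 = 36: x = (36 − 8)/(−7) = −4.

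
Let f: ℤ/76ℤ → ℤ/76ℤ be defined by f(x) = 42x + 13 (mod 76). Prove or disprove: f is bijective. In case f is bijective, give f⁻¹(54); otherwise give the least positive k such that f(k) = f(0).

38

We have gcd(42, 76) = 2 > 1. Taking x_1 = 0 and x_2 = 38: f(0) = 13 and f(38) = 42·38 + 13 = 1609 ≡ 13 (mod 76).
So f(0) = f(38) while 0 ≠ 38, therefore f is not injective, hence not bijective.
Since f is not bijective, we find the least positive k with f(k) = f(0): this means 42k ≡ 0 (mod 76), i.e. 76 ∣ 42k. Since gcd(42, 76) = 2, dividing through by 2 this holds exactly when 38 ∣ 21k, and as gcd(21, 38) = 1, exactly when 38 ∣ k.
The smallest positive such k is 38.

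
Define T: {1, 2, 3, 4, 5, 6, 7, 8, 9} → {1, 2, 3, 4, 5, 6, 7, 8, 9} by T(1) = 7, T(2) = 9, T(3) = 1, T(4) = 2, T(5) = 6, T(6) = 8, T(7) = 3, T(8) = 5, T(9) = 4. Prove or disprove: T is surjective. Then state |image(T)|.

9

Every element of the codomain has a preimage: 1 = T(3), 2 = T(4), 3 = T(7), 4 = T(9), 5 = T(8), 6 = T(5), 7 = T(1), 8 = T(6), 9 = T(2).
Therefore T is surjective.
The image of T is {1, 2, 3, 4, 5, 6, 7, 8, 9}, which has 9 elements.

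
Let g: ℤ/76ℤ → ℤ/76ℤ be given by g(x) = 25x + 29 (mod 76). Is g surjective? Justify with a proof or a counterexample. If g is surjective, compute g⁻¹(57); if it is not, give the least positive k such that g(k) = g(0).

Since gcd(25, 76) = 1, 25 is invertible modulo 76. Euclid's algorithm: 76 = 3·25 + 1; back-substituting gives 1 = 73·25 − 24·76, so 25⁻¹ ≡ 73 (mod 76).
For any y ∈ ℤ/76ℤ, x = 73(y − 29) mod 76 satisfies g(x) = 25·73(y − 29) + 29 ≡ y (since 25·73 ≡ 1 mod 76). So every y has a preimage.
Therefore g is surjective.
Since g is surjective, we find g⁻¹(57): we need 25x ≡ 57 − 29 ≡ 28 (mod 76). Using 25⁻¹ = 73: x ≡ 73·28 = 2044 = 26·76 + 68, so x = 68.
Check: g(68) = 25·68 + 29 = 1729 = 22·76 + 57 ≡ 57 (mod 76).

68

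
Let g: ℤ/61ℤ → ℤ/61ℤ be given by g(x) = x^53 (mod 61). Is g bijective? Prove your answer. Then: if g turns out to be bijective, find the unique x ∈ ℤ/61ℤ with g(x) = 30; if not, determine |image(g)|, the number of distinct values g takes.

18

Since 61 is prime, the nonzero elements of ℤ/61ℤ form a cyclic group of order 60.
As gcd(53, 60) = 1, raising to the 53rd power is a bijection on this group: if x_1^53 ≡ x_2^53 then (x_1x_2^{−1})^53 = 1, and the only element of order dividing gcd(53, 60) = 1 is 1, so x_1 = x_2.
With g(0) = 0 this makes g injective on all of ℤ/61ℤ, hence bijective (finite equal-size domain and codomain). In particular g is bijective.
Since g is bijective, we find the preimage of 30. The inverse of x ↦ x^53 on (ℤ/61ℤ)^× is x ↦ x^17, because 53·17 = 901 = 15·60 + 1 ≡ 1 (mod 60) and x^{60} = 1 for x ≠ 0 (Fermat). So g⁻¹(30) = 30^17 mod 61.
Repeated squaring mod 61: 30^1 ≡ 30, 30^2 ≡ 30² = 900 ≡ 46, 30^4 ≡ 46² = 2116 ≡ 42, 30^8 ≡ 42² = 1764 ≡ 56, 30^16 ≡ 56² = 3136 ≡ 25. Since 17 = 16 + 1, 30^17 ≡ 25·30: 25·30 = 750 ≡ 18. So 30^17 ≡ 18 (mod 61).
Hence g⁻¹(30) = 18.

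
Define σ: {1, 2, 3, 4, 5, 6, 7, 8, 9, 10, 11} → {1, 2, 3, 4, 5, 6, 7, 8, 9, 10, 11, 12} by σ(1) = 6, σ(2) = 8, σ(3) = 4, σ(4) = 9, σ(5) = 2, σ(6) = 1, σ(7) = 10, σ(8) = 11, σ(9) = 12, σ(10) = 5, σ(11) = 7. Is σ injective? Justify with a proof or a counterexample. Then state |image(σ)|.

11

The values σ(1), …, σ(11) are 6, 8, 4, 9, 2, 1, 10, 11, 12, 5, 7 — all distinct.
So σ(a) = σ(b) only when a = b, and σ is injective.
The image of σ is {1, 2, 4, 5, 6, 7, 8, 9, 10, 11, 12}, which has 11 elements.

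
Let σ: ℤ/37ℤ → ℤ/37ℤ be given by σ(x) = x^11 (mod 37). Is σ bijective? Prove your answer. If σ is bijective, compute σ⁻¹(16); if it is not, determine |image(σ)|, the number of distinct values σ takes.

Since 37 is prime, the nonzero elements of ℤ/37ℤ form a cyclic group of order 36.
As gcd(11, 36) = 1, raising to the 11th power is a bijection on this group: if a^11 ≡ b^11 then (ab^{−1})^11 = 1, and the only element of order dividing gcd(11, 36) = 1 is 1, so a = b.
With σ(0) = 0 this makes σ injective on all of ℤ/37ℤ, hence bijective (finite equal-size domain and codomain). In particular σ is bijective.
Since σ is bijective, we find the preimage of 16. The inverse of x ↦ x^11 on (ℤ/37ℤ)^× is x ↦ x^23, because 11·23 = 253 = 7·36 + 1 ≡ 1 (mod 36) and x^{36} = 1 for x ≠ 0 (Fermat). So σ⁻¹(16) = 16^23 mod 37.
Repeated squaring mod 37: 16^1 ≡ 16, 16^2 ≡ 16² = 256 ≡ 34, 16^4 ≡ 34² = 1156 ≡ 9, 16^8 ≡ 9² = 81 ≡ 7, 16^16 ≡ 7² = 49 ≡ 12. Since 23 = 16 + 4 + 2 + 1, 16^23 ≡ 12·9·34·16: 12·9 = 108 ≡ 34, then 34·34 = 1156 ≡ 9, then 9·16 = 144 ≡ 33. So 16^23 ≡ 33 (mod 37).
Hence σ⁻¹(16) = 33.

33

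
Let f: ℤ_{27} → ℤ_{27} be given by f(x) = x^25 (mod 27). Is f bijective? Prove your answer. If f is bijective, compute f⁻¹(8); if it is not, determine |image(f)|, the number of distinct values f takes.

f(0) = 0^25 = 0.
f(3): Repeated squaring mod 27: 3^1 ≡ 3, 3^2 ≡ 3² = 9, 3^4 ≡ 9² = 81 ≡ 0, 3^8 ≡ 0² = 0, 3^16 ≡ 0² = 0. Since 25 = 16 + 8 + 1, 3^25 ≡ 0·0·3: 0·0 = 0, then 0·3 = 0. So 3^25 ≡ 0 (mod 27).
So f(0) = f(3) = 0 while 0 ≠ 3, therefore f is not injective, hence not bijective.
Since f is not bijective, we determine |image(f)|. Computing x^25 mod 27 for each x (by repeated squaring, reducing mod 27 at every step), the values f(0), f(1), …, f(26) are: 0, 1, 20, 0, 22, 14, 0, 16, 8, 0, 10, 2, 0, 4, 23, 0, 25, 17, 0, 19, 11, 0, 13, 5, 0, 7, 26.
The distinct values are {0, 1, 2, 4, 5, 7, 8, 10, 11, 13, 14, 16, 17, 19, 20, 22, 23, 25, 26}; there are 19 of them.

19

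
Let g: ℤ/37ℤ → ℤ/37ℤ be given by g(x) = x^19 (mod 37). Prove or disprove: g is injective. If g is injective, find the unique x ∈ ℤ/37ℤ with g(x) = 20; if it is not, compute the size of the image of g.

17

Since 37 is prime, the nonzero elements of ℤ/37ℤ form a cyclic group of order 36.
As gcd(19, 36) = 1, raising to the 19th power is a bijection on this group: if u^19 ≡ v^19 then (uv^{−1})^19 = 1, and the only element of order dividing gcd(19, 36) = 1 is 1, so u = v.
With g(0) = 0 this makes g injective on all of ℤ/37ℤ, hence bijective (finite equal-size domain and codomain). In particular g is injective.
Since g is injective, we find the preimage of 20. The inverse of x ↦ x^19 on (ℤ/37ℤ)^× is x ↦ x^19, because 19·19 = 361 = 10·36 + 1 ≡ 1 (mod 36) and x^{36} = 1 for x ≠ 0 (Fermat). So g⁻¹(20) = 20^19 mod 37.
Repeated squaring mod 37: 20^1 ≡ 20, 20^2 ≡ 20² = 400 ≡ 30, 20^4 ≡ 30² = 900 ≡ 12, 20^8 ≡ 12² = 144 ≡ 33, 20^16 ≡ 33² = 1089 ≡ 16. Since 19 = 16 + 2 + 1, 20^19 ≡ 16·30·20: 16·30 = 480 ≡ 36, then 36·20 = 720 ≡ 17. So 20^19 ≡ 17 (mod 37).
Hence g⁻¹(20) = 17.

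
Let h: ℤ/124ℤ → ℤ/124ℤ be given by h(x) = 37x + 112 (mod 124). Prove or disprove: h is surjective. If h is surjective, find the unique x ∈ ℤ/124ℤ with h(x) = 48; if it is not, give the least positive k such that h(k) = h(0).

72

Since gcd(37, 124) = 1, 37 is invertible modulo 124. Euclid's algorithm: 124 = 3·37 + 13, 37 = 2·13 + 11, 13 = 1·11 + 2, 11 = 5·2 + 1; back-substituting gives 1 = 57·37 − 17·124, so 37⁻¹ ≡ 57 (mod 124).
For any y ∈ ℤ/124ℤ, x = 57(y − 112) mod 124 satisfies h(x) = 37·57(y − 112) + 112 ≡ y (since 37·57 ≡ 1 mod 124). So every y has a preimage.
So h is surjective.
Since h is surjective, we compute h⁻¹(48): solve 37x + 112 ≡ 48 (mod 124), i.e. 37x ≡ 60 (mod 124).
Multiplying by 37⁻¹ = 57 gives x ≡ 57·60 = 3420 = 27·124 + 72 ≡ 72 (mod 124).
Check: h(72) = 37·72 + 112 = 2776 = 22·124 + 48 ≡ 48 (mod 124).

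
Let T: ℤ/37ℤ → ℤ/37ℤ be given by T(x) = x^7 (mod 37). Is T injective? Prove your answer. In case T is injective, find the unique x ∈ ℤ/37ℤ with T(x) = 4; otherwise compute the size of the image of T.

Since 37 is prime, the nonzero elements of ℤ/37ℤ form a cyclic group of order 36.
As gcd(7, 36) = 1, raising to the 7th power is a bijection on this group: if x_1^7 ≡ x_2^7 then (x_1x_2^{−1})^7 = 1, and the only element of order dividing gcd(7, 36) = 1 is 1, so x_1 = x_2.
With T(0) = 0 this makes T injective on all of ℤ/37ℤ, hence bijective (finite equal-size domain and codomain). In particular T is injective.
Since T is injective, we find the preimage of 4. The inverse of x ↦ x^7 on (ℤ/37ℤ)^× is x ↦ x^31, because 7·31 = 217 = 6·36 + 1 ≡ 1 (mod 36) and x^{36} = 1 for x ≠ 0 (Fermat). So T⁻¹(4) = 4^31 mod 37.
Repeated squaring mod 37: 4^1 ≡ 4, 4^2 ≡ 4² = 16, 4^4 ≡ 16² = 256 ≡ 34, 4^8 ≡ 34² = 1156 ≡ 9, 4^16 ≡ 9² = 81 ≡ 7. Since 31 = 16 + 8 + 4 + 2 + 1, 4^31 ≡ 7·9·34·16·4: 7·9 = 63 ≡ 26, then 26·34 = 884 ≡ 33, then 33·16 = 528 ≡ 10, then 10·4 = 40 ≡ 3. So 4^31 ≡ 3 (mod 37).
Hence T⁻¹(4) = 3.

3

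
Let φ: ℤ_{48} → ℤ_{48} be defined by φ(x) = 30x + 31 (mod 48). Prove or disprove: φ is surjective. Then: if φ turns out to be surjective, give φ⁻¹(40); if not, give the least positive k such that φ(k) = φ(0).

Since gcd(30, 48) = 6, we have 30x ≡ 0 (mod 6) for all x, so φ(x) ≡ 1 (mod 6).
But 0 ≢ 1 (mod 6), so 0 ∈ ℤ_{48} has no preimage. Thus φ is not surjective.
Since φ is not surjective, we find the least positive k with φ(k) = φ(0): this means 30k ≡ 0 (mod 48), i.e. 48 ∣ 30k. Since gcd(30, 48) = 6, dividing through by 6 this holds exactly when 8 ∣ 5k, and as gcd(5, 8) = 1, exactly when 8 ∣ k.
The smallest positive such k is 8.

8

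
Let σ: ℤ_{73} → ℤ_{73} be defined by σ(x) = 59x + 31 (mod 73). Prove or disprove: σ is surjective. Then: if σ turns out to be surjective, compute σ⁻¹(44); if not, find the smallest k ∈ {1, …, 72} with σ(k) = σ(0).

Recall that surjectivity means every element of the codomain has a preimage under σ.
Since gcd(59, 73) = 1, 59 is invertible modulo 73. Euclid's algorithm: 73 = 1·59 + 14, 59 = 4·14 + 3, 14 = 4·3 + 2, 3 = 1·2 + 1; back-substituting gives 1 = 26·59 − 21·73, so 59⁻¹ ≡ 26 (mod 73).
For any y ∈ ℤ_{73}, x = 26(y − 31) mod 73 satisfies σ(x) = 59·26(y − 31) + 31 ≡ y (since 59·26 ≡ 1 mod 73). So every y has a preimage.
Hence σ is surjective.
Since σ is surjective, we find σ⁻¹(44): we need 59x ≡ 44 − 31 ≡ 13 (mod 73). Using 59⁻¹ = 26: x ≡ 26·13 = 338 = 4·73 + 46, so x = 46.
Check: σ(46) = 59·46 + 31 = 2745 = 37·73 + 44 ≡ 44 (mod 73).

46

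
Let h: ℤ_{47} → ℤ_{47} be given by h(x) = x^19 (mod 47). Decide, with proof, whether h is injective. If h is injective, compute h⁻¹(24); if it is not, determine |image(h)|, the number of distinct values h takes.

Since 47 is prime, the nonzero elements of ℤ_{47} form a cyclic group of order 46.
As gcd(19, 46) = 1, raising to the 19th power is a bijection on this group: if x_1^19 ≡ x_2^19 then (x_1x_2^{−1})^19 = 1, and the only element of order dividing gcd(19, 46) = 1 is 1, so x_1 = x_2.
With h(0) = 0 this makes h injective on all of ℤ_{47}, hence bijective (finite equal-size domain and codomain). In particular h is injective.
Since h is injective, we find the preimage of 24. The inverse of x ↦ x^19 on (ℤ_{47})^× is x ↦ x^17, because 19·17 = 323 = 7·46 + 1 ≡ 1 (mod 46) and x^{46} = 1 for x ≠ 0 (Fermat). So h⁻¹(24) = 24^17 mod 47.
Repeated squaring mod 47: 24^1 ≡ 24, 24^2 ≡ 24² = 576 ≡ 12, 24^4 ≡ 12² = 144 ≡ 3, 24^8 ≡ 3² = 9, 24^16 ≡ 9² = 81 ≡ 34. Since 17 = 16 + 1, 24^17 ≡ 34·24: 34·24 = 816 ≡ 17. So 24^17 ≡ 17 (mod 47).
Hence h⁻¹(24) = 17.

17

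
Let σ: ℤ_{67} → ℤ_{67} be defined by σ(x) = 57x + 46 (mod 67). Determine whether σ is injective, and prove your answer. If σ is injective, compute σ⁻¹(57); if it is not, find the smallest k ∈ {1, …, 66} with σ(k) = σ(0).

19

If σ(u) = σ(v), then 57u ≡ 57v (mod 67). Because gcd(57, 67) = 1, we may cancel 57 to get u ≡ v (mod 67).
Hence σ is injective.
We now compute 57⁻¹ mod 67 explicitly. Euclid's algorithm: 67 = 1·57 + 10, 57 = 5·10 + 7, 10 = 1·7 + 3, 7 = 2·3 + 1; back-substituting gives 1 = 20·57 − 17·67, so 57⁻¹ ≡ 20 (mod 67).
Since σ is injective, we find σ⁻¹(57): we need 57x ≡ 57 − 46 ≡ 11 (mod 67). Using 57⁻¹ = 20: x ≡ 20·11 = 220 = 3·67 + 19, so x = 19.
Check: σ(19) = 57·19 + 46 = 1129 = 16·67 + 57 ≡ 57 (mod 67).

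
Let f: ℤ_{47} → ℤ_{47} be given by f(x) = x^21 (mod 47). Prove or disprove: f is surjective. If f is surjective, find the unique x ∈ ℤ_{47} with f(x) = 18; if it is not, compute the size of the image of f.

9

Since 47 is prime, the nonzero elements of ℤ_{47} form a cyclic group of order 46.
As gcd(21, 46) = 1, raising to the 21st power is a bijection on this group: if u^21 ≡ v^21 then (uv^{−1})^21 = 1, and the only element of order dividing gcd(21, 46) = 1 is 1, so u = v.
With f(0) = 0 this makes f injective on all of ℤ_{47}, hence bijective (finite equal-size domain and codomain). In particular f is surjective.
Since f is surjective, we find the preimage of 18. The inverse of x ↦ x^21 on (ℤ_{47})^× is x ↦ x^11, because 21·11 = 231 = 5·46 + 1 ≡ 1 (mod 46) and x^{46} = 1 for x ≠ 0 (Fermat). So f⁻¹(18) = 18^11 mod 47.
Repeated squaring mod 47: 18^1 ≡ 18, 18^2 ≡ 18² = 324 ≡ 42, 18^4 ≡ 42² = 1764 ≡ 25, 18^8 ≡ 25² = 625 ≡ 14. Since 11 = 8 + 2 + 1, 18^11 ≡ 14·42·18: 14·42 = 588 ≡ 24, then 24·18 = 432 ≡ 9. So 18^11 ≡ 9 (mod 47).
Hence f⁻¹(18) = 9.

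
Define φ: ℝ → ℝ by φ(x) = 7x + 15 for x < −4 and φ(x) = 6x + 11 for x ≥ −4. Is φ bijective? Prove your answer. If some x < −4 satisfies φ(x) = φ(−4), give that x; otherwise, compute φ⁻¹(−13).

Both pieces are strictly increasing (slopes 7 and 6), so each is injective on its own interval.
The left piece maps (−∞, −4) onto (−∞, −13); the right piece maps [−4, ∞) onto [−13, ∞).
Since −13 = −13, the images partition ℝ: φ is injective and surjective, hence bijective.
Because the two images are disjoint, no x < −4 has φ(x) = φ(−4), so we compute φ⁻¹(−13): −13 lies in [−13, ∞), so solve 6x + 11 = −13: x = (−13 − 11)/6 = −4.

-4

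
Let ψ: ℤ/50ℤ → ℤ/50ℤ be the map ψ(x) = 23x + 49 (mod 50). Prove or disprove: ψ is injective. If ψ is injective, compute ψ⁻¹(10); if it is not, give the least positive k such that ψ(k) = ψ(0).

Recall that injectivity means: for all a, b in the domain, ψ(a) = ψ(b) implies a = b.
If ψ(a) = ψ(b), then 23a ≡ 23b (mod 50). Because gcd(23, 50) = 1, we may cancel 23 to get a ≡ b (mod 50).
Thus ψ is injective.
We now compute 23⁻¹ mod 50 explicitly. Euclid's algorithm: 50 = 2·23 + 4, 23 = 5·4 + 3, 4 = 1·3 + 1; back-substituting gives 1 = 37·23 − 17·50, so 23⁻¹ ≡ 37 (mod 50).
Since ψ is injective, we compute ψ⁻¹(10): solve 23x + 49 ≡ 10 (mod 50), i.e. 23x ≡ 11 (mod 50).
Multiplying by 23⁻¹ = 37 gives x ≡ 37·11 = 407 = 8·50 + 7 ≡ 7 (mod 50).
Check: ψ(7) = 23·7 + 49 = 210 = 4·50 + 10 ≡ 10 (mod 50).

7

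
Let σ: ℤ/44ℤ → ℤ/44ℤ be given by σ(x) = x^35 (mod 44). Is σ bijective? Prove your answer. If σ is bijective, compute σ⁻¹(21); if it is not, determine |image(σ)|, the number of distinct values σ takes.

9

σ(1) = 1^35 = 1.
σ(5): Repeated squaring mod 44: 5^1 ≡ 5, 5^2 ≡ 5² = 25, 5^4 ≡ 25² = 625 ≡ 9, 5^8 ≡ 9² = 81 ≡ 37, 5^16 ≡ 37² = 1369 ≡ 5, 5^32 ≡ 5² = 25. Since 35 = 32 + 2 + 1, 5^35 ≡ 25·25·5: 25·25 = 625 ≡ 9, then 9·5 = 45 ≡ 1. So 5^35 ≡ 1 (mod 44).
So σ(1) = σ(5) = 1 while 1 ≠ 5, therefore σ is not injective, hence not bijective.
Since σ is not bijective, we determine |image(σ)|. Computing x^35 mod 44 for each x (by repeated squaring, reducing mod 44 at every step), the values σ(0), σ(1), …, σ(43) are: 0, 1, 32, 23, 12, 1, 32, 43, 32, 1, 32, 11, 12, 21, 12, 23, 12, 21, 32, 43, 12, 21, 0, 23, 32, 1, 12, 23, 32, 21, 32, 23, 32, 33, 12, 43, 12, 1, 12, 43, 32, 21, 12, 43.
The distinct values are {0, 1, 11, 12, 21, 23, 32, 33, 43}; there are 9 of them.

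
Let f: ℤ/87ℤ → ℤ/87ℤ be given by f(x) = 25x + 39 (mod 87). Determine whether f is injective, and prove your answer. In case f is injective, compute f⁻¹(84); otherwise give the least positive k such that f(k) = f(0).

Suppose f(s) = f(t) in ℤ/87ℤ. Then 25s + 39 ≡ 25t + 39 (mod 87), therefore 25(s − t) ≡ 0 (mod 87).
Since gcd(25, 87) = 1, 25 is invertible modulo 87, hence s − t ≡ 0 (mod 87), i.e. s = t.
So f is injective.
We now compute 25⁻¹ mod 87 explicitly. Euclid's algorithm: 87 = 3·25 + 12, 25 = 2·12 + 1; back-substituting gives 1 = 7·25 − 2·87, so 25⁻¹ ≡ 7 (mod 87).
Since f is injective, we compute f⁻¹(84): solve 25x + 39 ≡ 84 (mod 87), i.e. 25x ≡ 45 (mod 87).
Multiplying by 25⁻¹ = 7 gives x ≡ 7·45 = 315 = 3·87 + 54 ≡ 54 (mod 87).
Check: f(54) = 25·54 + 39 = 1389 = 15·87 + 84 ≡ 84 (mod 87).

54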